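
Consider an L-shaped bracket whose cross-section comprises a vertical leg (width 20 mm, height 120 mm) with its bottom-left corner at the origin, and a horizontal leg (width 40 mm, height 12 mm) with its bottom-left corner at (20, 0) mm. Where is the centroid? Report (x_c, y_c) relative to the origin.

x_c = 15.00 mm, y_c = 51.00 mm

vertical leg: A = 20 × 120 = 2400.00, centroid at (10.00, 60.00).
horizontal leg: A = 40 × 12 = 480.00, centroid at (40.00, 6.00).
ΣA = 2880.00 mm², ΣAx_c = 43200.00 mm³, ΣAy_c = 146880.00 mm³.
x_c = 43200.00/2880.00 = 15.00 mm; y_c = 146880.00/2880.00 = 51.00 mm.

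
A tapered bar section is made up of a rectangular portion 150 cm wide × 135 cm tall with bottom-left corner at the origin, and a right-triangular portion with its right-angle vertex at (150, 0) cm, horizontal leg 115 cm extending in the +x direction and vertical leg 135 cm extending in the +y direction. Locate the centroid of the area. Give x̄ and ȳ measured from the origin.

x̄ = 106.41 cm, ȳ = 61.27 cm

Part | A | x̄ᵢ | ȳᵢ | A·x̄ᵢ | A·ȳᵢ
rectangular portion | 20250.00 | 75.00 | 67.50 | 1518750.00 | 1366875.00
triangular portion | 7762.50 | 188.33 | 45.00 | 1461937.50 | 349312.50
Σ | 28012.50 |  |  | 2980687.50 | 1716187.50
x̄ = 2980687.50 / 28012.50 = 106.41 cm
ȳ = 1716187.50 / 28012.50 = 61.27 cm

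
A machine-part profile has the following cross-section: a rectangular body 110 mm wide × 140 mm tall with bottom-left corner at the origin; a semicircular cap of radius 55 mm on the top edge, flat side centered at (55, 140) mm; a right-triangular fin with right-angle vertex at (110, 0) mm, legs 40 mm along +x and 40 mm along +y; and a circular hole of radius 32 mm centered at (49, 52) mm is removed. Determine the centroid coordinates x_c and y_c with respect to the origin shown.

Part | A | x̄ᵢ | ȳᵢ | A·x̄ᵢ | A·ȳᵢ
rectangular body | 15400.00 | 55.00 | 70.00 | 847000.00 | 1078000.00
semicircular top | 4751.66 | 55.00 | 163.34 | 261341.24 | 776148.91
triangular fin | 800.00 | 123.33 | 13.33 | 98666.67 | 10666.67
hole | -3216.99 | 49.00 | 52.00 | -157632.55 | -167283.53
Σ | 17734.67 |  |  | 1049375.35 | 1697532.05
x_c = 1049375.35 / 17734.67 = 59.17 mm
y_c = 1697532.05 / 17734.67 = 95.72 mm

x_c = 59.17 mm, y_c = 95.72 mm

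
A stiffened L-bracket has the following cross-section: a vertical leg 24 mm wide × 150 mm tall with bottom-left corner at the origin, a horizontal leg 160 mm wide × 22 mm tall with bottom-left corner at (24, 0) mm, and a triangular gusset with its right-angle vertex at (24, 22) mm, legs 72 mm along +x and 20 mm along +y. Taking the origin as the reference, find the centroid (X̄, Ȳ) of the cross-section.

X̄ = 56.61 mm, Ȳ = 42.01 mm

vertical leg: A = 24 × 150 = 3600.00, centroid at (12.00, 75.00).
horizontal leg: A = 160 × 22 = 3520.00, centroid at (104.00, 11.00).
gusset: A = ½·72·20 = 720.00, centroid at (48.00, 28.67).
ΣA = 7840.00 mm², ΣAX̄ = 443840.00 mm³, ΣAȲ = 329360.00 mm³.
X̄ = 443840.00/7840.00 = 56.61 mm; Ȳ = 329360.00/7840.00 = 42.01 mm.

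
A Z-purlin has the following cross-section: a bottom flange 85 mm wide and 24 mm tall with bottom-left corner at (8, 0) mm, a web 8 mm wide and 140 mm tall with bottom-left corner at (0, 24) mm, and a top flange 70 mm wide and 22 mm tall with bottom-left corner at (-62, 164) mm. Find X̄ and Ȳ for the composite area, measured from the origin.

X̄ = 14.03 mm, Ȳ = 84.95 mm

Part | A | x̄ᵢ | ȳᵢ | A·x̄ᵢ | A·ȳᵢ
bottom flange | 2040.00 | 50.50 | 12.00 | 103020.00 | 24480.00
web | 1120.00 | 4.00 | 94.00 | 4480.00 | 105280.00
top flange | 1540.00 | -27.00 | 175.00 | -41580.00 | 269500.00
Σ | 4700.00 |  |  | 65920.00 | 399260.00
X̄ = 65920.00 / 4700.00 = 14.03 mm
Ȳ = 399260.00 / 4700.00 = 84.95 mm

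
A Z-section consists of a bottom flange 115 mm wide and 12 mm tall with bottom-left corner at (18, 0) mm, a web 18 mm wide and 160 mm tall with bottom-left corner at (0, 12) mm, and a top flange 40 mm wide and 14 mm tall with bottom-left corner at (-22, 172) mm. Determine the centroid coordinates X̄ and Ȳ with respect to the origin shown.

X̄ = 26.76 mm, Ȳ = 77.49 mm

bottom flange: A = 115 × 12 = 1380.00, centroid at (75.50, 6.00).
web: A = 18 × 160 = 2880.00, centroid at (9.00, 92.00).
top flange: A = 40 × 14 = 560.00, centroid at (-2.00, 179.00).
ΣA = 4820.00 mm²
ΣAX̄ = (1380.00)(75.50) + (2880.00)(9.00) + (560.00)(-2.00) = 128990.00 mm³
ΣAȲ = (1380.00)(6.00) + (2880.00)(92.00) + (560.00)(179.00) = 373480.00 mm³
X̄ = 128990.00 / 4820.00 = 26.76 mm
Ȳ = 373480.00 / 4820.00 = 77.49 mm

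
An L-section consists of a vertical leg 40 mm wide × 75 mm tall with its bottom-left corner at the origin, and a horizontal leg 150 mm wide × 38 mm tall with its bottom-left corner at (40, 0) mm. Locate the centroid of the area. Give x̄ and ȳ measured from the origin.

x̄ = 82.24 mm, ȳ = 25.38 mm

vertical leg: A = 40 × 75 = 3000.00, centroid at (20.00, 37.50).
horizontal leg: A = 150 × 38 = 5700.00, centroid at (115.00, 19.00).
ΣA = 8700.00 mm²
ΣAx̄ = (3000.00)(20.00) + (5700.00)(115.00) = 715500.00 mm³
ΣAȳ = (3000.00)(37.50) + (5700.00)(19.00) = 220800.00 mm³
x̄ = 715500.00 / 8700.00 = 82.24 mm
ȳ = 220800.00 / 8700.00 = 25.38 mm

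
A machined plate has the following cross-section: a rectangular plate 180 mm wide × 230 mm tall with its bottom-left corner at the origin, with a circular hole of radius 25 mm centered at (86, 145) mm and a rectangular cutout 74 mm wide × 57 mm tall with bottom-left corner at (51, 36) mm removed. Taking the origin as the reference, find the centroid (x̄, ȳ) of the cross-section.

plate: A = 180 × 230 = 41400.00, centroid at (90.00, 115.00).
hole 1: A = −π·25² = -1963.50, centroid at (86.00, 145.00).
hole 2: A = −(74 × 57) = -4218.00, centroid at (88.00, 64.50).
ΣA = 35218.50 mm², ΣAx̄ = 3185955.39 mm³, ΣAȳ = 4204232.17 mm³.
x̄ = 3185955.39/35218.50 = 90.46 mm; ȳ = 4204232.17/35218.50 = 119.38 mm.

x̄ = 90.46 mm, ȳ = 119.38 mm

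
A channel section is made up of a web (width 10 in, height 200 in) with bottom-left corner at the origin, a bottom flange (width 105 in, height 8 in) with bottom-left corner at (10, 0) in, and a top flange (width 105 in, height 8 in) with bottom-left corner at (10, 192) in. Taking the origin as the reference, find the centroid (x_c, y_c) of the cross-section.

x_c = 31.25 in, y_c = 100.00 in

Part | A | x̄ᵢ | ȳᵢ | A·x̄ᵢ | A·ȳᵢ
web | 2000.00 | 5.00 | 100.00 | 10000.00 | 200000.00
bottom flange | 840.00 | 62.50 | 4.00 | 52500.00 | 3360.00
top flange | 840.00 | 62.50 | 196.00 | 52500.00 | 164640.00
Σ | 3680.00 |  |  | 115000.00 | 368000.00
x_c = 115000.00 / 3680.00 = 31.25 in
y_c = 368000.00 / 3680.00 = 100.00 in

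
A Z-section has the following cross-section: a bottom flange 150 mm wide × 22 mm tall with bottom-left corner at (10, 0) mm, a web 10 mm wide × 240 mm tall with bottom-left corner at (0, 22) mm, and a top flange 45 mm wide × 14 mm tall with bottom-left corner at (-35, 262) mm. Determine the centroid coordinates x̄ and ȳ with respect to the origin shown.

bottom flange: A = 150 × 22 = 3300.00, centroid at (85.00, 11.00).
web: A = 10 × 240 = 2400.00, centroid at (5.00, 142.00).
top flange: A = 45 × 14 = 630.00, centroid at (-12.50, 269.00).
ΣA = 6330.00 mm², ΣAx̄ = 284625.00 mm³, ΣAȳ = 546570.00 mm³.
x̄ = 284625.00/6330.00 = 44.96 mm; ȳ = 546570.00/6330.00 = 86.35 mm.

x̄ = 44.96 mm, ȳ = 86.35 mm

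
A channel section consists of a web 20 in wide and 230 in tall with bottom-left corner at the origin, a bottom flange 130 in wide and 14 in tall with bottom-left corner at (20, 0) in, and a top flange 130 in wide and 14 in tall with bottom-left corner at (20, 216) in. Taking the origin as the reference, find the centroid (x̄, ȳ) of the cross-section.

x̄ = 43.13 in, ȳ = 115.00 in

web: A = 20 × 230 = 4600.00, centroid at (10.00, 115.00).
bottom flange: A = 130 × 14 = 1820.00, centroid at (85.00, 7.00).
top flange: A = 130 × 14 = 1820.00, centroid at (85.00, 223.00).
ΣA = 8240.00 in², ΣAx̄ = 355400.00 in³, ΣAȳ = 947600.00 in³.
x̄ = 355400.00/8240.00 = 43.13 in; ȳ = 947600.00/8240.00 = 115.00 in.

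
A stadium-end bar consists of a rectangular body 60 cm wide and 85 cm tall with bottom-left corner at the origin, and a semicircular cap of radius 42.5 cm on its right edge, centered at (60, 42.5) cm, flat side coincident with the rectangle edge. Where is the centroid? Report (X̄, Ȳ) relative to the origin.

Part | A | x̄ᵢ | ȳᵢ | A·x̄ᵢ | A·ȳᵢ
rectangular body | 5100.00 | 30.00 | 42.50 | 153000.00 | 216750.00
semicircular end | 2837.25 | 78.04 | 42.50 | 221412.14 | 120583.16
Σ | 7937.25 |  |  | 374412.14 | 337333.16
X̄ = 374412.14 / 7937.25 = 47.17 cm
Ȳ = 337333.16 / 7937.25 = 42.50 cm

X̄ = 47.17 cm, Ȳ = 42.50 cm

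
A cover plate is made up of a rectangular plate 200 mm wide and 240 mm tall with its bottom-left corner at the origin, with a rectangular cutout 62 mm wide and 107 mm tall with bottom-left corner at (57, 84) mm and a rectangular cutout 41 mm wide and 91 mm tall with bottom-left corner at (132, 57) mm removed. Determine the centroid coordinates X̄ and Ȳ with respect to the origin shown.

Part | A | x̄ᵢ | ȳᵢ | A·x̄ᵢ | A·ȳᵢ
plate | 48000.00 | 100.00 | 120.00 | 4800000.00 | 5760000.00
hole 1 | -6634.00 | 88.00 | 137.50 | -583792.00 | -912175.00
hole 2 | -3731.00 | 152.50 | 102.50 | -568977.50 | -382427.50
Σ | 37635.00 |  |  | 3647230.50 | 4465397.50
X̄ = 3647230.50 / 37635.00 = 96.91 mm
Ȳ = 4465397.50 / 37635.00 = 118.65 mm

X̄ = 96.91 mm, Ȳ = 118.65 mm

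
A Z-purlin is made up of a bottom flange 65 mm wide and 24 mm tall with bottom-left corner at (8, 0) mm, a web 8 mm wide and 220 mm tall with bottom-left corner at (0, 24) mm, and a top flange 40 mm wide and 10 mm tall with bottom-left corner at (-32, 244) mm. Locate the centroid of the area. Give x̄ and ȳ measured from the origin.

x̄ = 17.59 mm, ȳ = 95.20 mm

bottom flange: A = 65 × 24 = 1560.00, centroid at (40.50, 12.00).
web: A = 8 × 220 = 1760.00, centroid at (4.00, 134.00).
top flange: A = 40 × 10 = 400.00, centroid at (-12.00, 249.00).
ΣA = 3720.00 mm²
ΣAx̄ = (1560.00)(40.50) + (1760.00)(4.00) + (400.00)(-12.00) = 65420.00 mm³
ΣAȳ = (1560.00)(12.00) + (1760.00)(134.00) + (400.00)(249.00) = 354160.00 mm³
x̄ = 65420.00 / 3720.00 = 17.59 mm
ȳ = 354160.00 / 3720.00 = 95.20 mm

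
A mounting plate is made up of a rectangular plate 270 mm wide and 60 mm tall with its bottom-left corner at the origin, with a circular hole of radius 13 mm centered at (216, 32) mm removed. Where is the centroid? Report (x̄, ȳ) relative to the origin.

x̄ = 132.26 mm, ȳ = 29.93 mm

Part | A | x̄ᵢ | ȳᵢ | A·x̄ᵢ | A·ȳᵢ
plate | 16200.00 | 135.00 | 30.00 | 2187000.00 | 486000.00
hole | -530.93 | 216.00 | 32.00 | -114680.70 | -16989.73
Σ | 15669.07 |  |  | 2072319.30 | 469010.27
x̄ = 2072319.30 / 15669.07 = 132.26 mm
ȳ = 469010.27 / 15669.07 = 29.93 mm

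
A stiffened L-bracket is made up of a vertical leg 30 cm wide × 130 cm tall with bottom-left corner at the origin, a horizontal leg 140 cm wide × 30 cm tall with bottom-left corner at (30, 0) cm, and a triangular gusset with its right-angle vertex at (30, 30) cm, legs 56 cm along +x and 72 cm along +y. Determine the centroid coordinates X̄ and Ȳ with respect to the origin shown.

vertical leg: A = 30 × 130 = 3900.00, centroid at (15.00, 65.00).
horizontal leg: A = 140 × 30 = 4200.00, centroid at (100.00, 15.00).
gusset: A = ½·56·72 = 2016.00, centroid at (48.67, 54.00).
ΣA = 10116.00 cm²
ΣAX̄ = (3900.00)(15.00) + (4200.00)(100.00) + (2016.00)(48.67) = 576612.00 cm³
ΣAȲ = (3900.00)(65.00) + (4200.00)(15.00) + (2016.00)(54.00) = 425364.00 cm³
X̄ = 576612.00 / 10116.00 = 57.00 cm
Ȳ = 425364.00 / 10116.00 = 42.05 cm

X̄ = 57.00 cm, Ȳ = 42.05 cm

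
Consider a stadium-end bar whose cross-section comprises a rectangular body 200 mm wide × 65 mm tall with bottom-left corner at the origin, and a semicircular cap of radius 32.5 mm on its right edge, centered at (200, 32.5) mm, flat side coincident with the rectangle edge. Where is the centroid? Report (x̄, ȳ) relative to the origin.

x̄ = 112.88 mm, ȳ = 32.50 mm

rectangular body: A = 200 × 65 = 13000.00, centroid at (100.00, 32.50).
semicircular end: A = ½π·32.5² = 1659.15, centroid at (213.79, 32.50).
ΣA = 14659.15 mm²
ΣAx̄ = (13000.00)(100.00) + (1659.15)(213.79) = 1654716.14 mm³
ΣAȳ = (13000.00)(32.50) + (1659.15)(32.50) = 476422.49 mm³
x̄ = 1654716.14 / 14659.15 = 112.88 mm
ȳ = 476422.49 / 14659.15 = 32.50 mm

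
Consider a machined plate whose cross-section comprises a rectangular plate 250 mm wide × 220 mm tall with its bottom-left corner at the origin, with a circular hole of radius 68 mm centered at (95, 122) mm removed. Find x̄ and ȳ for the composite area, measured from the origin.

plate: A = 250 × 220 = 55000.00, centroid at (125.00, 110.00).
hole: A = −π·68² = -14526.72, centroid at (95.00, 122.00).
ΣA = 40473.28 mm²
ΣAx̄ = (55000.00)(125.00) + (-14526.72)(95.00) = 5494961.18 mm³
ΣAȳ = (55000.00)(110.00) + (-14526.72)(122.00) = 4277739.62 mm³
x̄ = 5494961.18 / 40473.28 = 135.77 mm
ȳ = 4277739.62 / 40473.28 = 105.69 mm

x̄ = 135.77 mm, ȳ = 105.69 mm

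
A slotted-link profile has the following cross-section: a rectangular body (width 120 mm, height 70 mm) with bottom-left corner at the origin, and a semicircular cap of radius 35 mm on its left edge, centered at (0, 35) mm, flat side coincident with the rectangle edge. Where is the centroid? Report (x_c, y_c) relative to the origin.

x_c = 46.05 mm, y_c = 35.00 mm

rectangular body: A = 120 × 70 = 8400.00, centroid at (60.00, 35.00).
semicircular end: A = ½π·35² = 1924.23, centroid at (-14.85, 35.00).
ΣA = 10324.23 mm², ΣAx_c = 475416.67 mm³, ΣAy_c = 361347.89 mm³.
x_c = 475416.67/10324.23 = 46.05 mm; y_c = 361347.89/10324.23 = 35.00 mm.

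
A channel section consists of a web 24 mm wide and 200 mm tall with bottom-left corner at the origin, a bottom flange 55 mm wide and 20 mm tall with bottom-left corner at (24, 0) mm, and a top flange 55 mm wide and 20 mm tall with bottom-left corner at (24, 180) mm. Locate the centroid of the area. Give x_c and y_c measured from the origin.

x_c = 24.41 mm, y_c = 100.00 mm

Part | A | x̄ᵢ | ȳᵢ | A·x̄ᵢ | A·ȳᵢ
web | 4800.00 | 12.00 | 100.00 | 57600.00 | 480000.00
bottom flange | 1100.00 | 51.50 | 10.00 | 56650.00 | 11000.00
top flange | 1100.00 | 51.50 | 190.00 | 56650.00 | 209000.00
Σ | 7000.00 |  |  | 170900.00 | 700000.00
x_c = 170900.00 / 7000.00 = 24.41 mm
y_c = 700000.00 / 7000.00 = 100.00 mm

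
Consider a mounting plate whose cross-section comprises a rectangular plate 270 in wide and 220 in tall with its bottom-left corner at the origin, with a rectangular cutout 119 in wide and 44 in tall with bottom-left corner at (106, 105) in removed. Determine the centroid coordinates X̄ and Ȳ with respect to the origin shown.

X̄ = 132.05 in, Ȳ = 108.36 in

plate: A = 270 × 220 = 59400.00, centroid at (135.00, 110.00).
hole: A = −(119 × 44) = -5236.00, centroid at (165.50, 127.00).
ΣA = 54164.00 in²
ΣAX̄ = (59400.00)(135.00) + (-5236.00)(165.50) = 7152442.00 in³
ΣAȲ = (59400.00)(110.00) + (-5236.00)(127.00) = 5869028.00 in³
X̄ = 7152442.00 / 54164.00 = 132.05 in
Ȳ = 5869028.00 / 54164.00 = 108.36 in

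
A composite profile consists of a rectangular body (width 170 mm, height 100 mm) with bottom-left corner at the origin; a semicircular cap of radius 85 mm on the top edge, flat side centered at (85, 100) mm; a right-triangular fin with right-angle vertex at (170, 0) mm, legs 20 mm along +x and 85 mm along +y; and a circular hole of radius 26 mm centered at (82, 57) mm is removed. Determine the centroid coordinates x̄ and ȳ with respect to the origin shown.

x̄ = 88.11 mm, ȳ = 84.85 mm

Part | A | x̄ᵢ | ȳᵢ | A·x̄ᵢ | A·ȳᵢ
rectangular body | 17000.00 | 85.00 | 50.00 | 1445000.00 | 850000.00
semicircular top | 11349.00 | 85.00 | 136.08 | 964665.29 | 1544317.01
triangular fin | 850.00 | 176.67 | 28.33 | 150166.67 | 24083.33
hole | -2123.72 | 82.00 | 57.00 | -174144.76 | -121051.85
Σ | 27075.29 |  |  | 2385687.20 | 2297348.50
x̄ = 2385687.20 / 27075.29 = 88.11 mm
ȳ = 2297348.50 / 27075.29 = 84.85 mm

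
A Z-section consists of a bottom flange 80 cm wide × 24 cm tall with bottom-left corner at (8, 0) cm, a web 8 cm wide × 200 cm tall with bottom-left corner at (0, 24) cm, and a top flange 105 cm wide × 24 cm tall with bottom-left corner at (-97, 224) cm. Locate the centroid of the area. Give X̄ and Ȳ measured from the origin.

bottom flange: A = 80 × 24 = 1920.00, centroid at (48.00, 12.00).
web: A = 8 × 200 = 1600.00, centroid at (4.00, 124.00).
top flange: A = 105 × 24 = 2520.00, centroid at (-44.50, 236.00).
ΣA = 6040.00 cm²
ΣAX̄ = (1920.00)(48.00) + (1600.00)(4.00) + (2520.00)(-44.50) = -13580.00 cm³
ΣAȲ = (1920.00)(12.00) + (1600.00)(124.00) + (2520.00)(236.00) = 816160.00 cm³
X̄ = -13580.00 / 6040.00 = -2.25 cm
Ȳ = 816160.00 / 6040.00 = 135.13 cm

X̄ = -2.25 cm, Ȳ = 135.13 cm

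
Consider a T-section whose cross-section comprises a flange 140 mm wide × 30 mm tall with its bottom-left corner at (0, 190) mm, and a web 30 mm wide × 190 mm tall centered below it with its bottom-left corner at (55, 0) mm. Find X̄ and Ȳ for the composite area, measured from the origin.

X̄ = 70.00 mm, Ȳ = 141.67 mm

Part | A | x̄ᵢ | ȳᵢ | A·x̄ᵢ | A·ȳᵢ
web | 5700.00 | 70.00 | 95.00 | 399000.00 | 541500.00
flange | 4200.00 | 70.00 | 205.00 | 294000.00 | 861000.00
Σ | 9900.00 |  |  | 693000.00 | 1402500.00
X̄ = 693000.00 / 9900.00 = 70.00 mm
Ȳ = 1402500.00 / 9900.00 = 141.67 mm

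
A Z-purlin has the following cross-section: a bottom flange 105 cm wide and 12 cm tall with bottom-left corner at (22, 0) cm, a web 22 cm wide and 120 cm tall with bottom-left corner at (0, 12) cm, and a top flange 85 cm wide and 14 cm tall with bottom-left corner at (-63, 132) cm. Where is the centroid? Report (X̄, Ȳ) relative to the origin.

Part | A | x̄ᵢ | ȳᵢ | A·x̄ᵢ | A·ȳᵢ
bottom flange | 1260.00 | 74.50 | 6.00 | 93870.00 | 7560.00
web | 2640.00 | 11.00 | 72.00 | 29040.00 | 190080.00
top flange | 1190.00 | -20.50 | 139.00 | -24395.00 | 165410.00
Σ | 5090.00 |  |  | 98515.00 | 363050.00
X̄ = 98515.00 / 5090.00 = 19.35 cm
Ȳ = 363050.00 / 5090.00 = 71.33 cm

X̄ = 19.35 cm, Ȳ = 71.33 cm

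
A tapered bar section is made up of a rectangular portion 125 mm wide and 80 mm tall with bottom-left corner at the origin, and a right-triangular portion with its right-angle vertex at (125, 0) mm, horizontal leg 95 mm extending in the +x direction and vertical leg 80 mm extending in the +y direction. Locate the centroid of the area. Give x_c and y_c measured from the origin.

rectangular portion: A = 125 × 80 = 10000.00, centroid at (62.50, 40.00).
triangular portion: A = ½·95·80 = 3800.00, centroid at (156.67, 26.67).
ΣA = 13800.00 mm²
ΣAx_c = (10000.00)(62.50) + (3800.00)(156.67) = 1220333.33 mm³
ΣAy_c = (10000.00)(40.00) + (3800.00)(26.67) = 501333.33 mm³
x_c = 1220333.33 / 13800.00 = 88.43 mm
y_c = 501333.33 / 13800.00 = 36.33 mm

x_c = 88.43 mm, y_c = 36.33 mm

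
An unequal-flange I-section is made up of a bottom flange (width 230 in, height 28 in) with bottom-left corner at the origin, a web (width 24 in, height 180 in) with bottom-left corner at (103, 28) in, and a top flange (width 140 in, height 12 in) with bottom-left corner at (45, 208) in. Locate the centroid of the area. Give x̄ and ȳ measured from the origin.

x̄ = 115.00 in, ȳ = 77.13 in

Part | A | x̄ᵢ | ȳᵢ | A·x̄ᵢ | A·ȳᵢ
bottom flange | 6440.00 | 115.00 | 14.00 | 740600.00 | 90160.00
web | 4320.00 | 115.00 | 118.00 | 496800.00 | 509760.00
top flange | 1680.00 | 115.00 | 214.00 | 193200.00 | 359520.00
Σ | 12440.00 |  |  | 1430600.00 | 959440.00
x̄ = 1430600.00 / 12440.00 = 115.00 in
ȳ = 959440.00 / 12440.00 = 77.13 in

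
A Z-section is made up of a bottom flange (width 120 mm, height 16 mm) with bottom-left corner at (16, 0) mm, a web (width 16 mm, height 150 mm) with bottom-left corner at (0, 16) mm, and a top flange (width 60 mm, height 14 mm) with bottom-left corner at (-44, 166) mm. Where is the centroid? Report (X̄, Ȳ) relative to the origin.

bottom flange: A = 120 × 16 = 1920.00, centroid at (76.00, 8.00).
web: A = 16 × 150 = 2400.00, centroid at (8.00, 91.00).
top flange: A = 60 × 14 = 840.00, centroid at (-14.00, 173.00).
ΣA = 5160.00 mm²
ΣAX̄ = (1920.00)(76.00) + (2400.00)(8.00) + (840.00)(-14.00) = 153360.00 mm³
ΣAȲ = (1920.00)(8.00) + (2400.00)(91.00) + (840.00)(173.00) = 379080.00 mm³
X̄ = 153360.00 / 5160.00 = 29.72 mm
Ȳ = 379080.00 / 5160.00 = 73.47 mm

X̄ = 29.72 mm, Ȳ = 73.47 mm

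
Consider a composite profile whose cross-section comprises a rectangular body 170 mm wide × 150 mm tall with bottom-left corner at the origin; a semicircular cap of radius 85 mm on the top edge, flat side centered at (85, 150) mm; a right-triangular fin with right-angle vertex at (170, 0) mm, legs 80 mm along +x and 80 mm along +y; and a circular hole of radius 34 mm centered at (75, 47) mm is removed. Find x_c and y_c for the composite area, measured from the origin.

Part | A | x̄ᵢ | ȳᵢ | A·x̄ᵢ | A·ȳᵢ
rectangular body | 25500.00 | 85.00 | 75.00 | 2167500.00 | 1912500.00
semicircular top | 11349.00 | 85.00 | 186.08 | 964665.29 | 2111767.19
triangular fin | 3200.00 | 196.67 | 26.67 | 629333.33 | 85333.33
hole | -3631.68 | 75.00 | 47.00 | -272376.08 | -170689.01
Σ | 36417.32 |  |  | 3489122.54 | 3938911.51
x_c = 3489122.54 / 36417.32 = 95.81 mm
y_c = 3938911.51 / 36417.32 = 108.16 mm

x_c = 95.81 mm, y_c = 108.16 mm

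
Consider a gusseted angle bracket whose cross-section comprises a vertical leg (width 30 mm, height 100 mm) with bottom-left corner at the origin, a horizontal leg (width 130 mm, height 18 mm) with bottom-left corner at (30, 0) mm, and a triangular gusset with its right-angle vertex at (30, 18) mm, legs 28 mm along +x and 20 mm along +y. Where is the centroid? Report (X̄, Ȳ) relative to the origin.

X̄ = 49.52 mm, Ȳ = 31.67 mm

vertical leg: A = 30 × 100 = 3000.00, centroid at (15.00, 50.00).
horizontal leg: A = 130 × 18 = 2340.00, centroid at (95.00, 9.00).
gusset: A = ½·28·20 = 280.00, centroid at (39.33, 24.67).
ΣA = 5620.00 mm², ΣAX̄ = 278313.33 mm³, ΣAȲ = 177966.67 mm³.
X̄ = 278313.33/5620.00 = 49.52 mm; Ȳ = 177966.67/5620.00 = 31.67 mm.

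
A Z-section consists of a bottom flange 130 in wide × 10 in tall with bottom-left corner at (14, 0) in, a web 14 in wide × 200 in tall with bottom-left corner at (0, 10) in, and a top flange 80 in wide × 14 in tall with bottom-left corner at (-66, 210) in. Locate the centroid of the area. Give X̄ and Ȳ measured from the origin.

X̄ = 17.85 in, Ȳ = 106.81 in

Part | A | x̄ᵢ | ȳᵢ | A·x̄ᵢ | A·ȳᵢ
bottom flange | 1300.00 | 79.00 | 5.00 | 102700.00 | 6500.00
web | 2800.00 | 7.00 | 110.00 | 19600.00 | 308000.00
top flange | 1120.00 | -26.00 | 217.00 | -29120.00 | 243040.00
Σ | 5220.00 |  |  | 93180.00 | 557540.00
X̄ = 93180.00 / 5220.00 = 17.85 in
Ȳ = 557540.00 / 5220.00 = 106.81 in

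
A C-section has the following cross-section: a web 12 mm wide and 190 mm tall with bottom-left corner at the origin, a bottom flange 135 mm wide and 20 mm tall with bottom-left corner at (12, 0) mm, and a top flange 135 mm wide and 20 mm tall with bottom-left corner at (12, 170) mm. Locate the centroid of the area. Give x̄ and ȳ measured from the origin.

x̄ = 57.68 mm, ȳ = 95.00 mm

web: A = 12 × 190 = 2280.00, centroid at (6.00, 95.00).
bottom flange: A = 135 × 20 = 2700.00, centroid at (79.50, 10.00).
top flange: A = 135 × 20 = 2700.00, centroid at (79.50, 180.00).
ΣA = 7680.00 mm²
ΣAx̄ = (2280.00)(6.00) + (2700.00)(79.50) + (2700.00)(79.50) = 442980.00 mm³
ΣAȳ = (2280.00)(95.00) + (2700.00)(10.00) + (2700.00)(180.00) = 729600.00 mm³
x̄ = 442980.00 / 7680.00 = 57.68 mm
ȳ = 729600.00 / 7680.00 = 95.00 mm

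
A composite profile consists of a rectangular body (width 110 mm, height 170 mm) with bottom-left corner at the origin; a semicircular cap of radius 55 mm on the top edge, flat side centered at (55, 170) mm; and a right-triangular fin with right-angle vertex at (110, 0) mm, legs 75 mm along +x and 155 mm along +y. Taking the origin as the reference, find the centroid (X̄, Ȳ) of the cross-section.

rectangular body: A = 110 × 170 = 18700.00, centroid at (55.00, 85.00).
semicircular top: A = ½π·55² = 4751.66, centroid at (55.00, 193.34).
triangular fin: A = ½·75·155 = 5812.50, centroid at (135.00, 51.67).
ΣA = 29264.16 mm²
ΣAX̄ = (18700.00)(55.00) + (4751.66)(55.00) + (5812.50)(135.00) = 2074528.74 mm³
ΣAȲ = (18700.00)(85.00) + (4751.66)(193.34) + (5812.50)(51.67) = 2808511.18 mm³
X̄ = 2074528.74 / 29264.16 = 70.89 mm
Ȳ = 2808511.18 / 29264.16 = 95.97 mm

X̄ = 70.89 mm, Ȳ = 95.97 mm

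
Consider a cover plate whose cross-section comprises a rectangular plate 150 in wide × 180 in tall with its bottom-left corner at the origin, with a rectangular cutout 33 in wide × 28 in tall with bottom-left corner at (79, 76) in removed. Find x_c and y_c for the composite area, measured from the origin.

plate: A = 150 × 180 = 27000.00, centroid at (75.00, 90.00).
hole: A = −(33 × 28) = -924.00, centroid at (95.50, 90.00).
ΣA = 26076.00 in²
ΣAx_c = (27000.00)(75.00) + (-924.00)(95.50) = 1936758.00 in³
ΣAy_c = (27000.00)(90.00) + (-924.00)(90.00) = 2346840.00 in³
x_c = 1936758.00 / 26076.00 = 74.27 in
y_c = 2346840.00 / 26076.00 = 90.00 in

x_c = 74.27 in, y_c = 90.00 in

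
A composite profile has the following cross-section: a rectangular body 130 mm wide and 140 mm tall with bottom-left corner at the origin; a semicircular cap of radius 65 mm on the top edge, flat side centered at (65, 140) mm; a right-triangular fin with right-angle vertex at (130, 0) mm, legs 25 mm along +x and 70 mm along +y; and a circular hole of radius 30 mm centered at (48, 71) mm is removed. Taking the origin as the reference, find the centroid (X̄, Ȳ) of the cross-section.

X̄ = 69.90 mm, Ȳ = 96.39 mm

rectangular body: A = 130 × 140 = 18200.00, centroid at (65.00, 70.00).
semicircular top: A = ½π·65² = 6636.61, centroid at (65.00, 167.59).
triangular fin: A = ½·25·70 = 875.00, centroid at (138.33, 23.33).
hole: A = −π·30² = -2827.43, centroid at (48.00, 71.00).
ΣA = 22884.18 mm²
ΣAX̄ = (18200.00)(65.00) + (6636.61)(65.00) + (875.00)(138.33) + (-2827.43)(48.00) = 1599704.81 mm³
ΣAȲ = (18200.00)(70.00) + (6636.61)(167.59) + (875.00)(23.33) + (-2827.43)(71.00) = 2205878.26 mm³
X̄ = 1599704.81 / 22884.18 = 69.90 mm
Ȳ = 2205878.26 / 22884.18 = 96.39 mm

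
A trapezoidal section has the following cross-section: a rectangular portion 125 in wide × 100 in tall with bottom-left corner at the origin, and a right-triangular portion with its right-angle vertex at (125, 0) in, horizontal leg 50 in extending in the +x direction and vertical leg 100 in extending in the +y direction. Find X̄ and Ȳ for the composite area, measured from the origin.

X̄ = 75.69 in, Ȳ = 47.22 in

rectangular portion: A = 125 × 100 = 12500.00, centroid at (62.50, 50.00).
triangular portion: A = ½·50·100 = 2500.00, centroid at (141.67, 33.33).
ΣA = 15000.00 in²
ΣAX̄ = (12500.00)(62.50) + (2500.00)(141.67) = 1135416.67 in³
ΣAȲ = (12500.00)(50.00) + (2500.00)(33.33) = 708333.33 in³
X̄ = 1135416.67 / 15000.00 = 75.69 in
Ȳ = 708333.33 / 15000.00 = 47.22 in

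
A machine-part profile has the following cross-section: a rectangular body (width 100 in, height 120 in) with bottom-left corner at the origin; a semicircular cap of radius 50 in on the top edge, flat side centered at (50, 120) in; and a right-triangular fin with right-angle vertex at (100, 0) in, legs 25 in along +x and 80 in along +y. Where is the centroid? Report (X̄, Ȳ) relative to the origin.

rectangular body: A = 100 × 120 = 12000.00, centroid at (50.00, 60.00).
semicircular top: A = ½π·50² = 3926.99, centroid at (50.00, 141.22).
triangular fin: A = ½·25·80 = 1000.00, centroid at (108.33, 26.67).
ΣA = 16926.99 in², ΣAX̄ = 904682.87 in³, ΣAȲ = 1301238.90 in³.
X̄ = 904682.87/16926.99 = 53.45 in; Ȳ = 1301238.90/16926.99 = 76.87 in.

X̄ = 53.45 in, Ȳ = 76.87 in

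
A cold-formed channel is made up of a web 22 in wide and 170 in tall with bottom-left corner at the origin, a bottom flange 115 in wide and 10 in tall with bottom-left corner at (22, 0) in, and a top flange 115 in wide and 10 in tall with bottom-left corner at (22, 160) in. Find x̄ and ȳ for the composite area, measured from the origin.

Part | A | x̄ᵢ | ȳᵢ | A·x̄ᵢ | A·ȳᵢ
web | 3740.00 | 11.00 | 85.00 | 41140.00 | 317900.00
bottom flange | 1150.00 | 79.50 | 5.00 | 91425.00 | 5750.00
top flange | 1150.00 | 79.50 | 165.00 | 91425.00 | 189750.00
Σ | 6040.00 |  |  | 223990.00 | 513400.00
x̄ = 223990.00 / 6040.00 = 37.08 in
ȳ = 513400.00 / 6040.00 = 85.00 in

x̄ = 37.08 in, ȳ = 85.00 in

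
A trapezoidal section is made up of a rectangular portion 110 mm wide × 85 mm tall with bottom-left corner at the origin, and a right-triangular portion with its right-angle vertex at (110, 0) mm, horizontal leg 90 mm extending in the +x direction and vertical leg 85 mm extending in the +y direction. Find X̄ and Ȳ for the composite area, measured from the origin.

X̄ = 79.68 mm, Ȳ = 38.39 mm

Part | A | x̄ᵢ | ȳᵢ | A·x̄ᵢ | A·ȳᵢ
rectangular portion | 9350.00 | 55.00 | 42.50 | 514250.00 | 397375.00
triangular portion | 3825.00 | 140.00 | 28.33 | 535500.00 | 108375.00
Σ | 13175.00 |  |  | 1049750.00 | 505750.00
X̄ = 1049750.00 / 13175.00 = 79.68 mm
Ȳ = 505750.00 / 13175.00 = 38.39 mm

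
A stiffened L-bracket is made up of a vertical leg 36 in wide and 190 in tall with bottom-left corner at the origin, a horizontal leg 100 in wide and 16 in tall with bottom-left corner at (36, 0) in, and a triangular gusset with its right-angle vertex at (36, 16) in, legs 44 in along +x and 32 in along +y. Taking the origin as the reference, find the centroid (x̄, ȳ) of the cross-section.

x̄ = 32.41 in, ȳ = 74.52 in

vertical leg: A = 36 × 190 = 6840.00, centroid at (18.00, 95.00).
horizontal leg: A = 100 × 16 = 1600.00, centroid at (86.00, 8.00).
gusset: A = ½·44·32 = 704.00, centroid at (50.67, 26.67).
ΣA = 9144.00 in²
ΣAx̄ = (6840.00)(18.00) + (1600.00)(86.00) + (704.00)(50.67) = 296389.33 in³
ΣAȳ = (6840.00)(95.00) + (1600.00)(8.00) + (704.00)(26.67) = 681373.33 in³
x̄ = 296389.33 / 9144.00 = 32.41 in
ȳ = 681373.33 / 9144.00 = 74.52 in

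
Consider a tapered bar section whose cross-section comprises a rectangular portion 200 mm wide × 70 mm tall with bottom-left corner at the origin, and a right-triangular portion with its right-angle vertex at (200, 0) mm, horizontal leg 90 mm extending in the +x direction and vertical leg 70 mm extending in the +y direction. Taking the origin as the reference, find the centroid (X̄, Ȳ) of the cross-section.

Part | A | x̄ᵢ | ȳᵢ | A·x̄ᵢ | A·ȳᵢ
rectangular portion | 14000.00 | 100.00 | 35.00 | 1400000.00 | 490000.00
triangular portion | 3150.00 | 230.00 | 23.33 | 724500.00 | 73500.00
Σ | 17150.00 |  |  | 2124500.00 | 563500.00
X̄ = 2124500.00 / 17150.00 = 123.88 mm
Ȳ = 563500.00 / 17150.00 = 32.86 mm

X̄ = 123.88 mm, Ȳ = 32.86 mm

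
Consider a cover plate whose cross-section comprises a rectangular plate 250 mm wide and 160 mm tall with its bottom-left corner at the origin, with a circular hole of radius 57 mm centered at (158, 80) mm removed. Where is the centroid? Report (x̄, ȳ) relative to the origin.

x̄ = 113.69 mm, ȳ = 80.00 mm

plate: A = 250 × 160 = 40000.00, centroid at (125.00, 80.00).
hole: A = −π·57² = -10207.03, centroid at (158.00, 80.00).
ΣA = 29792.97 mm²
ΣAx̄ = (40000.00)(125.00) + (-10207.03)(158.00) = 3387288.54 mm³
ΣAȳ = (40000.00)(80.00) + (-10207.03)(80.00) = 2383437.24 mm³
x̄ = 3387288.54 / 29792.97 = 113.69 mm
ȳ = 2383437.24 / 29792.97 = 80.00 mm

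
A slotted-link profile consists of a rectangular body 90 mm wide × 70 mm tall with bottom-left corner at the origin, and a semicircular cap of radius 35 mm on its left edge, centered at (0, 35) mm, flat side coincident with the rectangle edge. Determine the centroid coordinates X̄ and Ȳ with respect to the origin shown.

X̄ = 31.00 mm, Ȳ = 35.00 mm

rectangular body: A = 90 × 70 = 6300.00, centroid at (45.00, 35.00).
semicircular end: A = ½π·35² = 1924.23, centroid at (-14.85, 35.00).
ΣA = 8224.23 mm²
ΣAX̄ = (6300.00)(45.00) + (1924.23)(-14.85) = 254916.67 mm³
ΣAȲ = (6300.00)(35.00) + (1924.23)(35.00) = 287847.89 mm³
X̄ = 254916.67 / 8224.23 = 31.00 mm
Ȳ = 287847.89 / 8224.23 = 35.00 mm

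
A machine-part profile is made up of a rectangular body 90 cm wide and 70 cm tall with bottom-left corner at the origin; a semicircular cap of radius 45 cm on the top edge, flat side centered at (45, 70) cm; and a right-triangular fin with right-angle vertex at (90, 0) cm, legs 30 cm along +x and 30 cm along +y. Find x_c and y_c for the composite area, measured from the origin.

x_c = 47.49 cm, y_c = 51.19 cm

rectangular body: A = 90 × 70 = 6300.00, centroid at (45.00, 35.00).
semicircular top: A = ½π·45² = 3180.86, centroid at (45.00, 89.10).
triangular fin: A = ½·30·30 = 450.00, centroid at (100.00, 10.00).
ΣA = 9930.86 cm²
ΣAx_c = (6300.00)(45.00) + (3180.86)(45.00) + (450.00)(100.00) = 471638.82 cm³
ΣAy_c = (6300.00)(35.00) + (3180.86)(89.10) + (450.00)(10.00) = 508410.38 cm³
x_c = 471638.82 / 9930.86 = 47.49 cm
y_c = 508410.38 / 9930.86 = 51.19 cm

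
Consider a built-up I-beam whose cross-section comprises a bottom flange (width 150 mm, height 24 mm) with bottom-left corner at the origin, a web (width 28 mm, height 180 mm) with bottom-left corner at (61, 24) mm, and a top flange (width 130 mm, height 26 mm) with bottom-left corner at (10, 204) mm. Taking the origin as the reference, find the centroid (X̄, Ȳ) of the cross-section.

bottom flange: A = 150 × 24 = 3600.00, centroid at (75.00, 12.00).
web: A = 28 × 180 = 5040.00, centroid at (75.00, 114.00).
top flange: A = 130 × 26 = 3380.00, centroid at (75.00, 217.00).
ΣA = 12020.00 mm², ΣAX̄ = 901500.00 mm³, ΣAȲ = 1351220.00 mm³.
X̄ = 901500.00/12020.00 = 75.00 mm; Ȳ = 1351220.00/12020.00 = 112.41 mm.

X̄ = 75.00 mm, Ȳ = 112.41 mm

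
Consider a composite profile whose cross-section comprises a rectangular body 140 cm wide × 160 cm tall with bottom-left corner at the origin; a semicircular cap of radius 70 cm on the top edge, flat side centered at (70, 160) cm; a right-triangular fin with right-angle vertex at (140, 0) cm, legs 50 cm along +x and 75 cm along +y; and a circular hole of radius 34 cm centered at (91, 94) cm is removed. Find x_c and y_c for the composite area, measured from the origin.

rectangular body: A = 140 × 160 = 22400.00, centroid at (70.00, 80.00).
semicircular top: A = ½π·70² = 7696.90, centroid at (70.00, 189.71).
triangular fin: A = ½·50·75 = 1875.00, centroid at (156.67, 25.00).
hole: A = −π·34² = -3631.68, centroid at (91.00, 94.00).
ΣA = 28340.22 cm², ΣAx_c = 2070050.16 cm³, ΣAy_c = 2957667.96 cm³.
x_c = 2070050.16/28340.22 = 73.04 cm; y_c = 2957667.96/28340.22 = 104.36 cm.

x_c = 73.04 cm, y_c = 104.36 cm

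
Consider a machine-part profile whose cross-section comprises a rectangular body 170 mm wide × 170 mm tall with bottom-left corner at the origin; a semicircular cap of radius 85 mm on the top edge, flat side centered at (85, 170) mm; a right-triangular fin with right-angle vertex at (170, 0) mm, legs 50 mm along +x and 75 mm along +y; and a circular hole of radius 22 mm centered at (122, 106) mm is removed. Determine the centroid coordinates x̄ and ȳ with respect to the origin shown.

x̄ = 88.31 mm, ȳ = 115.28 mm

Part | A | x̄ᵢ | ȳᵢ | A·x̄ᵢ | A·ȳᵢ
rectangular body | 28900.00 | 85.00 | 85.00 | 2456500.00 | 2456500.00
semicircular top | 11349.00 | 85.00 | 206.08 | 964665.29 | 2338747.26
triangular fin | 1875.00 | 186.67 | 25.00 | 350000.00 | 46875.00
hole | -1520.53 | 122.00 | 106.00 | -185504.76 | -161176.27
Σ | 40603.47 |  |  | 3585660.53 | 4680945.99
x̄ = 3585660.53 / 40603.47 = 88.31 mm
ȳ = 4680945.99 / 40603.47 = 115.28 mm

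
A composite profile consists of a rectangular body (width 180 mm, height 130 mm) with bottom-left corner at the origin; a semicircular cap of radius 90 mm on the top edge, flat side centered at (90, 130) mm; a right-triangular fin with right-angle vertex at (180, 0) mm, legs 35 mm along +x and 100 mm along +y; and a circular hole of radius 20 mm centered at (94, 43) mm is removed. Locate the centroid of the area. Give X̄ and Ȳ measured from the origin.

Part | A | x̄ᵢ | ȳᵢ | A·x̄ᵢ | A·ȳᵢ
rectangular body | 23400.00 | 90.00 | 65.00 | 2106000.00 | 1521000.00
semicircular top | 12723.45 | 90.00 | 168.20 | 1145110.52 | 2140048.53
triangular fin | 1750.00 | 191.67 | 33.33 | 335416.67 | 58333.33
hole | -1256.64 | 94.00 | 43.00 | -118123.88 | -54035.39
Σ | 36616.81 |  |  | 3468403.31 | 3665346.47
X̄ = 3468403.31 / 36616.81 = 94.72 mm
Ȳ = 3665346.47 / 36616.81 = 100.10 mm

X̄ = 94.72 mm, Ȳ = 100.10 mm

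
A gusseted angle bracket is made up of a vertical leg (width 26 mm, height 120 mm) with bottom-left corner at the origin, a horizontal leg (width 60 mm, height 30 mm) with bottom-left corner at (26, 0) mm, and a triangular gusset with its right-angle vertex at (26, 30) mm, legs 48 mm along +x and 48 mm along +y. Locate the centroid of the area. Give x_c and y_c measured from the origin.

vertical leg: A = 26 × 120 = 3120.00, centroid at (13.00, 60.00).
horizontal leg: A = 60 × 30 = 1800.00, centroid at (56.00, 15.00).
gusset: A = ½·48·48 = 1152.00, centroid at (42.00, 46.00).
ΣA = 6072.00 mm², ΣAx_c = 189744.00 mm³, ΣAy_c = 267192.00 mm³.
x_c = 189744.00/6072.00 = 31.25 mm; y_c = 267192.00/6072.00 = 44.00 mm.

x_c = 31.25 mm, y_c = 44.00 mm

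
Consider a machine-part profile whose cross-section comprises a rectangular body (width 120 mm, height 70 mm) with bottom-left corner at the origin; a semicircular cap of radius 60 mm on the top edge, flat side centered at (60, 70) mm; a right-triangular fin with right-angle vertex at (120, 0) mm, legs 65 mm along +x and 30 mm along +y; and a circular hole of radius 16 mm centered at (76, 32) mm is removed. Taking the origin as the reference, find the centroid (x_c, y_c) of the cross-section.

Part | A | x̄ᵢ | ȳᵢ | A·x̄ᵢ | A·ȳᵢ
rectangular body | 8400.00 | 60.00 | 35.00 | 504000.00 | 294000.00
semicircular top | 5654.87 | 60.00 | 95.46 | 339292.01 | 539840.67
triangular fin | 975.00 | 141.67 | 10.00 | 138125.00 | 9750.00
hole | -804.25 | 76.00 | 32.00 | -61122.83 | -25735.93
Σ | 14225.62 |  |  | 920294.18 | 817854.75
x_c = 920294.18 / 14225.62 = 64.69 mm
y_c = 817854.75 / 14225.62 = 57.49 mm

x_c = 64.69 mm, y_c = 57.49 mm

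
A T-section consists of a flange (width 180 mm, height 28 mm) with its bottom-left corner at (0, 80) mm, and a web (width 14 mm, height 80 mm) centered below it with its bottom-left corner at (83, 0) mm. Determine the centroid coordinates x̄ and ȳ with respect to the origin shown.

x̄ = 90.00 mm, ȳ = 84.18 mm

Part | A | x̄ᵢ | ȳᵢ | A·x̄ᵢ | A·ȳᵢ
web | 1120.00 | 90.00 | 40.00 | 100800.00 | 44800.00
flange | 5040.00 | 90.00 | 94.00 | 453600.00 | 473760.00
Σ | 6160.00 |  |  | 554400.00 | 518560.00
x̄ = 554400.00 / 6160.00 = 90.00 mm
ȳ = 518560.00 / 6160.00 = 84.18 mm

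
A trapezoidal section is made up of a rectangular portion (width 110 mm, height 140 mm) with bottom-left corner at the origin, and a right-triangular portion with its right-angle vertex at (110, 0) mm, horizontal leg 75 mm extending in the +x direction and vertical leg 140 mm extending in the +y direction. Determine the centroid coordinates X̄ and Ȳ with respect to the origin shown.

Part | A | x̄ᵢ | ȳᵢ | A·x̄ᵢ | A·ȳᵢ
rectangular portion | 15400.00 | 55.00 | 70.00 | 847000.00 | 1078000.00
triangular portion | 5250.00 | 135.00 | 46.67 | 708750.00 | 245000.00
Σ | 20650.00 |  |  | 1555750.00 | 1323000.00
X̄ = 1555750.00 / 20650.00 = 75.34 mm
Ȳ = 1323000.00 / 20650.00 = 64.07 mm

X̄ = 75.34 mm, Ȳ = 64.07 mm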